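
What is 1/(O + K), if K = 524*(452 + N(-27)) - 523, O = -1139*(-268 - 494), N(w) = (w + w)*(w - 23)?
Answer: 1/2519043 ≈ 3.9698e-7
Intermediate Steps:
N(w) = 2*w*(-23 + w) (N(w) = (2*w)*(-23 + w) = 2*w*(-23 + w))
O = 867918 (O = -1139*(-762) = 867918)
K = 1651125 (K = 524*(452 + 2*(-27)*(-23 - 27)) - 523 = 524*(452 + 2*(-27)*(-50)) - 523 = 524*(452 + 2700) - 523 = 524*3152 - 523 = 1651648 - 523 = 1651125)
1/(O + K) = 1/(867918 + 1651125) = 1/2519043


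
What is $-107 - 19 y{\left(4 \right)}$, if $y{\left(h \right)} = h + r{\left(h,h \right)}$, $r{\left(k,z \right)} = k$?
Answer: $-259$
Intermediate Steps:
$y{\left(h \right)} = 2 h$ ($y{\left(h \right)} = h + h = 2 h$)
$-107 - 19 y{\left(4 \right)} = -107 - 19 \cdot 2 \cdot 4 = -107 - 152 = -259$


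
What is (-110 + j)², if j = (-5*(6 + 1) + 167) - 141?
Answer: 14161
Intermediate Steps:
j = -9 (j = (-5*7 + 167) - 141 = (-35 + 167) - 141 = 132 - 141 = -9)
(-110 + j)² = (-110 - 9)² = (-119)² = 14161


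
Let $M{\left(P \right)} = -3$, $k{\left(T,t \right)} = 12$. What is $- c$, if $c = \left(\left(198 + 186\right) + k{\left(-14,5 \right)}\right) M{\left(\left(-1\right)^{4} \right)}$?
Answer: $1188$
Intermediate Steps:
$c = -1188$ ($c = \left(\left(198 + 186\right) + 12\right) \left(-3\right) = \left(384 + 12\right) \left(-3\right) = 396 \left(-3\right) = -1188$)
$- c = \left(-1\right) \left(-1188\right) = 1188$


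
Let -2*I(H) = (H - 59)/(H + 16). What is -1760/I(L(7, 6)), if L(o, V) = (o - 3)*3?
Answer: -98560/47 ≈ -2097.0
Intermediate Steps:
L(o, V) = -9 + 3*o (L(o, V) = (-3 + o)*3 = -9 + 3*o)
I(H) = -(-59 + H)/(2*(16 + H)) (I(H) = -(H - 59)/(2*(H + 16)) = -(-59 + H)/(2*(16 + H)))
-1760/I(L(7, 6)) = -1760*2*(16 + (-9 + 3*7))/(59 - (-9 + 3*7)) = -1760*2*(16 + (-9 + 21))/(59 - (-9 + 21)) = -1760*2*(16 + 12)/(59 - 1*12) = -1760*56/(59 - 12) = -1760/((½)*(1/28)*47) = -1760/47/56 = -1760*56/47 = -98560/47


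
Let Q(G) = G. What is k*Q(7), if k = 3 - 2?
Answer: 7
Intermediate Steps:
k = 1
k*Q(7) = 1*7 = 7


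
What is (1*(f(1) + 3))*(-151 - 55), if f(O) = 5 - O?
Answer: -1442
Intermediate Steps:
(1*(f(1) + 3))*(-151 - 55) = (1*((5 - 1*1) + 3))*(-151 - 55) = (1*((5 - 1) + 3))*(-206) = (1*(4 + 3))*(-206) = (1*7)*(-206) = 7*(-206) = -1442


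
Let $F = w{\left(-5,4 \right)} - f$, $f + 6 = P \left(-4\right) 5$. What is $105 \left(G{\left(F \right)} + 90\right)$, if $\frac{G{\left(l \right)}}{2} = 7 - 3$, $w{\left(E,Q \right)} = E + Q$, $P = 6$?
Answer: $10290$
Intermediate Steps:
$f = -126$ ($f = -6 + 6 \left(-4\right) 5 = -6 - 120 = -126$)
$F = 125$ ($F = \left(-5 + 4\right) - -126 = -1 + 126 = 125$)
$G{\left(l \right)} = 8$ ($G{\left(l \right)} = 2 \left(7 - 3\right) = 2 \cdot 4 = 8$)
$105 \left(G{\left(F \right)} + 90\right) = 105 \left(8 + 90\right) = 105 \cdot 98 = 10290$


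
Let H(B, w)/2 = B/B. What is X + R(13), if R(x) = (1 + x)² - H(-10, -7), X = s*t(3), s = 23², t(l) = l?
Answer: 1781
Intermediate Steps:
H(B, w) = 2 (H(B, w) = 2*(B/B) = 2*1 = 2)
s = 529
X = 1587 (X = 529*3 = 1587)
R(x) = -2 + (1 + x)² (R(x) = (1 + x)² - 1*2 = (1 + x)² - 2 = -2 + (1 + x)²)
X + R(13) = 1587 + (-2 + (1 + 13)²) = 1587 + (-2 + 14²) = 1587 + (-2 + 196) = 1587 + 194 = 1781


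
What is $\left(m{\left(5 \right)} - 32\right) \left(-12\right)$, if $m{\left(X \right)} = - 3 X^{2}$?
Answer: $1284$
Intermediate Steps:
$\left(m{\left(5 \right)} - 32\right) \left(-12\right) = \left(- 3 \cdot 5^{2} - 32\right) \left(-12\right) = \left(\left(-3\right) 25 - 32\right) \left(-12\right) = \left(-75 - 32\right) \left(-12\right) = \left(-107\right) \left(-12\right) = 1284$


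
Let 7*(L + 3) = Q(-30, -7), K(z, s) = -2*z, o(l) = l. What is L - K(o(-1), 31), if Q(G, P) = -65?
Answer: -100/7 ≈ -14.286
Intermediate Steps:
L = -86/7 (L = -3 + (⅐)*(-65) = -3 - 65/7 = -86/7 ≈ -12.286)
L - K(o(-1), 31) = -86/7 - (-2)*(-1) = -86/7 - 1*2 = -86/7 - 2 = -100/7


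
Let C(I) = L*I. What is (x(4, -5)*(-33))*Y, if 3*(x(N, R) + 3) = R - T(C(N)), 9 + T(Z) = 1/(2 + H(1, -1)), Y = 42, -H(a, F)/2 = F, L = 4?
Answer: 4851/2 ≈ 2425.5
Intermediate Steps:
H(a, F) = -2*F
C(I) = 4*I
T(Z) = -35/4 (T(Z) = -9 + 1/(2 - 2*(-1)) = -9 + 1/(2 + 2) = -9 + 1/4 = -9 + ¼ = -35/4)
x(N, R) = -1/12 + R/3 (x(N, R) = -3 + (R - 1*(-35/4))/3 = -3 + (R + 35/4)/3 = -3 + (35/4 + R)/3 = -3 + (35/12 + R/3) = -1/12 + R/3)
(x(4, -5)*(-33))*Y = ((-1/12 + (⅓)*(-5))*(-33))*42 = ((-1/12 - 5/3)*(-33))*42 = -7/4*(-33)*42 = (231/4)*42 = 4851/2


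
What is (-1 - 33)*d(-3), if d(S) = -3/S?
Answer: -34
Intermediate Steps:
(-1 - 33)*d(-3) = (-1 - 33)*(-3/(-3)) = -(-102)*(-1)/3 = -34*1 = -34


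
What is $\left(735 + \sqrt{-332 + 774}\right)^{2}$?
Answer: $\left(735 + \sqrt{442}\right)^{2} \approx 5.7157 \cdot 10^{5}$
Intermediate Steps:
$\left(735 + \sqrt{-332 + 774}\right)^{2} = \left(735 + \sqrt{442}\right)^{2}$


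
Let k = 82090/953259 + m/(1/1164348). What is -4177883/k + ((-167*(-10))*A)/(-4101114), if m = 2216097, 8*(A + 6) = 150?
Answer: -1027245812270103381803/197794470870194913954116 ≈ -0.0051935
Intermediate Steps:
A = 51/4 (A = -6 + (⅛)*150 = -6 + 75/4 = 51/4 ≈ 12.750)
k = 2459701928397976894/953259 (k = 82090/953259 + 2216097/(1/1164348) = 82090*(1/953259) + 2216097/(1/1164348) = 82090/953259 + 2216097*1164348 = 82090/953259 + 2580308109756 = 2459701928397976894/953259 ≈ 2.5803e+12)
-4177883/k + ((-167*(-10))*A)/(-4101114) = -4177883/2459701928397976894/953259 + (-167*(-10)*(51/4))/(-4101114) = -4177883*953259/2459701928397976894 + (1670*(51/4))*(-1/4101114) = -3982604570697/2459701928397976894 + (42585/2)*(-1/4101114) = -3982604570697/2459701928397976894 - 835/160828 = -1027245812270103381803/197794470870194913954116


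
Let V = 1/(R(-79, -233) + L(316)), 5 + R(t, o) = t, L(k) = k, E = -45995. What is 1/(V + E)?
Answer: -232/10670839 ≈ -2.1741e-5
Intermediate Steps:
R(t, o) = -5 + t
V = 1/232 (V = 1/((-5 - 79) + 316) = 1/(-84 + 316) = 1/232 ≈ 0.0043103)
1/(V + E) = 1/(1/232 - 45995) = 1/(-10670839/232) = -232/10670839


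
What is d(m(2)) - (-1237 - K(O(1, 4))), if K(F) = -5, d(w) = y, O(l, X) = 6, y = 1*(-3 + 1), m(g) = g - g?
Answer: 1230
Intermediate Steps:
m(g) = 0
y = -2 (y = 1*(-2) = -2)
d(w) = -2
d(m(2)) - (-1237 - K(O(1, 4))) = -2 - (-1237 - 1*(-5)) = -2 - (-1237 + 5) = -2 - 1*(-1232) = -2 + 1232 = 1230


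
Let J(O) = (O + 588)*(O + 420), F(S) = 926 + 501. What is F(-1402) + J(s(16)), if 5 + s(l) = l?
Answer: 259596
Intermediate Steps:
s(l) = -5 + l
F(S) = 1427
J(O) = (420 + O)*(588 + O) (J(O) = (588 + O)*(420 + O) = (420 + O)*(588 + O))
F(-1402) + J(s(16)) = 1427 + (246960 + (-5 + 16)² + 1008*(-5 + 16)) = 1427 + (246960 + 11² + 1008*11) = 1427 + (246960 + 121 + 11088) = 1427 + 258169 = 259596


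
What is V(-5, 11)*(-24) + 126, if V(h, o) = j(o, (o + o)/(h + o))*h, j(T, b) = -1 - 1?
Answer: -114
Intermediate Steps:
j(T, b) = -2
V(h, o) = -2*h
V(-5, 11)*(-24) + 126 = -2*(-5)*(-24) + 126 = 10*(-24) + 126 = -240 + 126 = -114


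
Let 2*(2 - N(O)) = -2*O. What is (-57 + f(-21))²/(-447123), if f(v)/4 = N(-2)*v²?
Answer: -1083/149041 ≈ -0.0072665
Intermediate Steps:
N(O) = 2 + O (N(O) = 2 - (-1)*O = 2 + O)
f(v) = 0 (f(v) = 4*((2 - 2)*v²) = 4*(0*v²) = 4*0 = 0)
(-57 + f(-21))²/(-447123) = (-57 + 0)²/(-447123) = (-57)²*(-1/447123) = 3249*(-1/447123) = -1083/149041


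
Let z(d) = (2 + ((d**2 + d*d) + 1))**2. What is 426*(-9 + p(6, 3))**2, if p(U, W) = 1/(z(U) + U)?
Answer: 364692875128/10569387 ≈ 34505.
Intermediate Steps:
z(d) = (3 + 2*d**2)**2 (z(d) = (2 + ((d**2 + d**2) + 1))**2 = (2 + (2*d**2 + 1))**2 = (2 + (1 + 2*d**2))**2 = (3 + 2*d**2)**2)
p(U, W) = 1/(U + (3 + 2*U**2)**2) (p(U, W) = 1/((3 + 2*U**2)**2 + U) = 1/(U + (3 + 2*U**2)**2))
426*(-9 + p(6, 3))**2 = 426*(-9 + 1/(6 + (3 + 2*6**2)**2))**2 = 426*(-9 + 1/(6 + (3 + 2*36)**2))**2 = 426*(-9 + 1/(6 + (3 + 72)**2))**2 = 426*(-9 + 1/(6 + 75**2))**2 = 426*(-9 + 1/(6 + 5625))**2 = 426*(-9 + 1/5631)**2 = 426*(-50678/5631)**2 = 426*(2568259684/31708161) = 364692875128/10569387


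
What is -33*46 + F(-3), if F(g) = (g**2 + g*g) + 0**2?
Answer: -1500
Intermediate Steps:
F(g) = 2*g**2 (F(g) = (g**2 + g**2) + 0 = 2*g**2 + 0 = 2*g**2)
-33*46 + F(-3) = -33*46 + 2*(-3)**2 = -1518 + 2*9 = -1518 + 18 = -1500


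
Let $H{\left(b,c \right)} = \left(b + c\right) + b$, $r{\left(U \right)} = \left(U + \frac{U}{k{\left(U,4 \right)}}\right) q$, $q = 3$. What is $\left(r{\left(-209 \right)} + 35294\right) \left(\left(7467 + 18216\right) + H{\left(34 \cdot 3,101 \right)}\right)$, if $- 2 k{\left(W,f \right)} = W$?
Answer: $900770068$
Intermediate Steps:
$k{\left(W,f \right)} = - \frac{W}{2}$
$r{\left(U \right)} = -6 + 3 U$ ($r{\left(U \right)} = \left(U + \frac{U}{\left(- \frac{1}{2}\right) U}\right) 3 = \left(U + U \left(- \frac{2}{U}\right)\right) 3 = \left(U - 2\right) 3 = \left(-2 + U\right) 3 = -6 + 3 U$)
$H{\left(b,c \right)} = c + 2 b$
$\left(r{\left(-209 \right)} + 35294\right) \left(\left(7467 + 18216\right) + H{\left(34 \cdot 3,101 \right)}\right) = \left(\left(-6 + 3 \left(-209\right)\right) + 35294\right) \left(\left(7467 + 18216\right) + \left(101 + 2 \cdot 34 \cdot 3\right)\right) = \left(\left(-6 - 627\right) + 35294\right) \left(25683 + \left(101 + 2 \cdot 102\right)\right) = \left(-633 + 35294\right) \left(25683 + \left(101 + 204\right)\right) = 34661 \left(25683 + 305\right) = 34661 \cdot 25988 = 900770068$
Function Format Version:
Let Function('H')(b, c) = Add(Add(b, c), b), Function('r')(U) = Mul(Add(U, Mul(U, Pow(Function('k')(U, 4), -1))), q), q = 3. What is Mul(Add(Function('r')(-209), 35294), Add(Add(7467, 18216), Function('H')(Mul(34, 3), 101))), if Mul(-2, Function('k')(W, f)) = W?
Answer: 900770068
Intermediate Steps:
Function('k')(W, f) = Mul(Rational(-1, 2), W)
Function('r')(U) = Add(-6, Mul(3, U)) (Function('r')(U) = Mul(Add(U, Mul(U, Pow(Mul(Rational(-1, 2), U), -1))), 3) = Mul(Add(U, Mul(U, Mul(-2, Pow(U, -1)))), 3) = Mul(Add(U, -2), 3) = Mul(Add(-2, U), 3) = Add(-6, Mul(3, U)))
Function('H')(b, c) = Add(c, Mul(2, b))
Mul(Add(Function('r')(-209), 35294), Add(Add(7467, 18216), Function('H')(Mul(34, 3), 101))) = Mul(Add(Add(-6, Mul(3, -209)), 35294), Add(Add(7467, 18216), Add(101, Mul(2, Mul(34, 3))))) = Mul(Add(Add(-6, -627), 35294), Add(25683, Add(101, Mul(2, 102)))) = Mul(Add(-633, 35294), Add(25683, Add(101, 204))) = Mul(34661, Add(25683, 305)) = Mul(34661, 25988) = 900770068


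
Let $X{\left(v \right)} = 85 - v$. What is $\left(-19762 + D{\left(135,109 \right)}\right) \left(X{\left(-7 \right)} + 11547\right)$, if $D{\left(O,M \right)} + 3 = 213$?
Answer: $-227565728$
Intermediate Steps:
$D{\left(O,M \right)} = 210$ ($D{\left(O,M \right)} = -3 + 213 = 210$)
$\left(-19762 + D{\left(135,109 \right)}\right) \left(X{\left(-7 \right)} + 11547\right) = \left(-19762 + 210\right) \left(\left(85 - -7\right) + 11547\right) = - 19552 \left(\left(85 + 7\right) + 11547\right) = - 19552 \left(92 + 11547\right) = \left(-19552\right) 11639 = -227565728$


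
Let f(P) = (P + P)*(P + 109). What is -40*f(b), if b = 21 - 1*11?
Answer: -95200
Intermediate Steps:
b = 10 (b = 21 - 11 = 10)
f(P) = 2*P*(109 + P) (f(P) = (2*P)*(109 + P) = 2*P*(109 + P))
-40*f(b) = -80*10*(109 + 10) = -80*10*119 = -40*2380 = -95200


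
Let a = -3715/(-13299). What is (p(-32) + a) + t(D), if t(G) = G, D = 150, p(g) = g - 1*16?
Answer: 1360213/13299 ≈ 102.28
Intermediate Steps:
p(g) = -16 + g (p(g) = g - 16 = -16 + g)
a = 3715/13299 (a = -3715*(-1/13299) = 3715/13299 ≈ 0.27934)
(p(-32) + a) + t(D) = ((-16 - 32) + 3715/13299) + 150 = (-48 + 3715/13299) + 150 = -634637/13299 + 150 = 1360213/13299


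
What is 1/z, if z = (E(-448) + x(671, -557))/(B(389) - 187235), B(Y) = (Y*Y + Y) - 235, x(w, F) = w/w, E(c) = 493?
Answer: -17880/247 ≈ -72.389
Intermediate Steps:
x(w, F) = 1
B(Y) = -235 + Y + Y**2 (B(Y) = (Y**2 + Y) - 235 = (Y + Y**2) - 235 = -235 + Y + Y**2)
z = -247/17880 (z = (493 + 1)/((-235 + 389 + 389**2) - 187235) = 494/((-235 + 389 + 151321) - 187235) = 494/(151475 - 187235) = 494/(-35760) = 494*(-1/35760) = -247/17880 ≈ -0.013814)
1/z = 1/(-247/17880) = -17880/247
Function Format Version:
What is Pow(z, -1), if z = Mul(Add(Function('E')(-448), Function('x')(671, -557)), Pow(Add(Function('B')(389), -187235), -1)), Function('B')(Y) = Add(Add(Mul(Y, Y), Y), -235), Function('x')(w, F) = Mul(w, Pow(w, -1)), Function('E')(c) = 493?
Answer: Rational(-17880, 247) ≈ -72.389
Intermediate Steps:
Function('x')(w, F) = 1
Function('B')(Y) = Add(-235, Y, Pow(Y, 2)) (Function('B')(Y) = Add(Add(Pow(Y, 2), Y), -235) = Add(Add(Y, Pow(Y, 2)), -235) = Add(-235, Y, Pow(Y, 2)))
z = Rational(-247, 17880) (z = Mul(Add(493, 1), Pow(Add(Add(-235, 389, Pow(389, 2)), -187235), -1)) = Mul(494, Pow(Add(Add(-235, 389, 151321), -187235), -1)) = Mul(494, Pow(Add(151475, -187235), -1)) = Mul(494, Pow(-35760, -1)) = Mul(494, Rational(-1, 35760)) = Rational(-247, 17880) ≈ -0.013814)
Pow(z, -1) = Pow(Rational(-247, 17880), -1) = Rational(-17880, 247)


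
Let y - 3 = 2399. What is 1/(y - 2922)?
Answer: -1/520 ≈ -0.0019231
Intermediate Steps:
y = 2402 (y = 3 + 2399 = 2402)
1/(y - 2922) = 1/(2402 - 2922) = 1/(-520) = -1/520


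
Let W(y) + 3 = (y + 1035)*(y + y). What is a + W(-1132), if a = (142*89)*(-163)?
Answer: -1840389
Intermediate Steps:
a = -2059994 (a = 12638*(-163) = -2059994)
W(y) = -3 + 2*y*(1035 + y) (W(y) = -3 + (y + 1035)*(y + y) = -3 + (1035 + y)*(2*y) = -3 + 2*y*(1035 + y))
a + W(-1132) = -2059994 + (-3 + 2*(-1132)² + 2070*(-1132)) = -2059994 + (-3 + 2*1281424 - 2343240) = -2059994 + (-3 + 2562848 - 2343240) = -2059994 + 219605 = -1840389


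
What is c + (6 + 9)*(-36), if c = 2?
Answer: -538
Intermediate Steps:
c + (6 + 9)*(-36) = 2 + (6 + 9)*(-36) = 2 + 15*(-36) = 2 - 540 = -538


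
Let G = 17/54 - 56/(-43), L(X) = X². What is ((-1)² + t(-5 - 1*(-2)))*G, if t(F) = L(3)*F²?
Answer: 153955/1161 ≈ 132.61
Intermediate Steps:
G = 3755/2322 (G = 17*(1/54) - 56*(-1/43) = 17/54 + 56/43 = 3755/2322 ≈ 1.6171)
t(F) = 9*F² (t(F) = 3²*F² = 9*F²)
((-1)² + t(-5 - 1*(-2)))*G = ((-1)² + 9*(-5 - 1*(-2))²)*(3755/2322) = (1 + 9*(-5 + 2)²)*(3755/2322) = (1 + 9*(-3)²)*(3755/2322) = (1 + 9*9)*(3755/2322) = (1 + 81)*(3755/2322) = 82*(3755/2322) = 153955/1161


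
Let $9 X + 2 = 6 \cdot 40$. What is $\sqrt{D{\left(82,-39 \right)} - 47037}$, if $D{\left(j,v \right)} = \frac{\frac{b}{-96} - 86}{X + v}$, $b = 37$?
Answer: $\frac{3 i \sqrt{4270418482}}{904} \approx 216.86 i$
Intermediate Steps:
$X = \frac{238}{9}$ ($X = - \frac{2}{9} + \frac{6 \cdot 40}{9} = - \frac{2}{9} + \frac{1}{9} \cdot 240 = - \frac{2}{9} + \frac{80}{3} = \frac{238}{9} \approx 26.444$)
$D{\left(j,v \right)} = - \frac{8293}{96 \left(\frac{238}{9} + v\right)}$ ($D{\left(j,v \right)} = \frac{\frac{37}{-96} - 86}{\frac{238}{9} + v} = \frac{37 \left(- \frac{1}{96}\right) - 86}{\frac{238}{9} + v} = \frac{- \frac{37}{96} - 86}{\frac{238}{9} + v} = - \frac{8293}{96 \left(\frac{238}{9} + v\right)}$)
$\sqrt{D{\left(82,-39 \right)} - 47037} = \sqrt{- \frac{24879}{7616 + 288 \left(-39\right)} - 47037} = \sqrt{- \frac{24879}{7616 - 11232} - 47037} = \sqrt{- \frac{24879}{-3616} - 47037} = \sqrt{\left(-24879\right) \left(- \frac{1}{3616}\right) - 47037} = \sqrt{\frac{24879}{3616} - 47037} = \sqrt{- \frac{170060913}{3616}} = \frac{3 i \sqrt{4270418482}}{904}$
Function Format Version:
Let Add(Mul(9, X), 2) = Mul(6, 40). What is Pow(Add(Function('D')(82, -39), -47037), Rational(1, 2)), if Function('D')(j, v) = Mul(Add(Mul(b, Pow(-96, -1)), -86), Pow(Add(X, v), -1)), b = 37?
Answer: Mul(Rational(3, 904), I, Pow(4270418482, Rational(1, 2))) ≈ Mul(216.86, I)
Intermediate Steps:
X = Rational(238, 9) (X = Add(Rational(-2, 9), Mul(Rational(1, 9), Mul(6, 40))) = Add(Rational(-2, 9), Mul(Rational(1, 9), 240)) = Add(Rational(-2, 9), Rational(80, 3)) = Rational(238, 9) ≈ 26.444)
Function('D')(j, v) = Mul(Rational(-8293, 96), Pow(Add(Rational(238, 9), v), -1)) (Function('D')(j, v) = Mul(Add(Mul(37, Pow(-96, -1)), -86), Pow(Add(Rational(238, 9), v), -1)) = Mul(Add(Mul(37, Rational(-1, 96)), -86), Pow(Add(Rational(238, 9), v), -1)) = Mul(Add(Rational(-37, 96), -86), Pow(Add(Rational(238, 9), v), -1)) = Mul(Rational(-8293, 96), Pow(Add(Rational(238, 9), v), -1)))
Pow(Add(Function('D')(82, -39), -47037), Rational(1, 2)) = Pow(Add(Mul(-24879, Pow(Add(7616, Mul(288, -39)), -1)), -47037), Rational(1, 2)) = Pow(Add(Mul(-24879, Pow(Add(7616, -11232), -1)), -47037), Rational(1, 2)) = Pow(Add(Mul(-24879, Pow(-3616, -1)), -47037), Rational(1, 2)) = Pow(Add(Mul(-24879, Rational(-1, 3616)), -47037), Rational(1, 2)) = Pow(Add(Rational(24879, 3616), -47037), Rational(1, 2)) = Pow(Rational(-170060913, 3616), Rational(1, 2)) = Mul(Rational(3, 904), I, Pow(4270418482, Rational(1, 2)))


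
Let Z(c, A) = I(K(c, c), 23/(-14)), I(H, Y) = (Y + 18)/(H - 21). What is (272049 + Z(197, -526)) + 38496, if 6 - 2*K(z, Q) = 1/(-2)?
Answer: 154340407/497 ≈ 3.1054e+5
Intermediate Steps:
K(z, Q) = 13/4 (K(z, Q) = 3 - ½/(-2) = 3 - ½*(-½) = 3 + ¼ = 13/4)
I(H, Y) = (18 + Y)/(-21 + H)
Z(c, A) = -458/497 (Z(c, A) = (18 + 23/(-14))/(-21 + 13/4) = (18 + 23*(-1/14))/(-71/4) = -4*(18 - 23/14)/71 = -4/71*229/14 = -458/497)
(272049 + Z(197, -526)) + 38496 = (272049 - 458/497) + 38496 = 135207895/497 + 38496 = 154340407/497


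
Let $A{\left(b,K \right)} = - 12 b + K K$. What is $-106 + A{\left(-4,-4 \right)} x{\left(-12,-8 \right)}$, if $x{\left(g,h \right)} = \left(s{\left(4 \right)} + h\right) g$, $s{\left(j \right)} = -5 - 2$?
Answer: $11414$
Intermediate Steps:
$s{\left(j \right)} = -7$
$x{\left(g,h \right)} = g \left(-7 + h\right)$ ($x{\left(g,h \right)} = \left(-7 + h\right) g = g \left(-7 + h\right)$)
$A{\left(b,K \right)} = K^{2} - 12 b$ ($A{\left(b,K \right)} = - 12 b + K^{2} = K^{2} - 12 b$)
$-106 + A{\left(-4,-4 \right)} x{\left(-12,-8 \right)} = -106 + \left(\left(-4\right)^{2} - -48\right) \left(- 12 \left(-7 - 8\right)\right) = -106 + \left(16 + 48\right) \left(\left(-12\right) \left(-15\right)\right) = -106 + 64 \cdot 180 = -106 + 11520 = 11414$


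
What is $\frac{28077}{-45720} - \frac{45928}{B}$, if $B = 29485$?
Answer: $- \frac{195178567}{89870280} \approx -2.1718$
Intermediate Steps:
$\frac{28077}{-45720} - \frac{45928}{B} = \frac{28077}{-45720} - \frac{45928}{29485} = 28077 \left(- \frac{1}{45720}\right) - \frac{45928}{29485} = - \frac{9359}{15240} - \frac{45928}{29485} = - \frac{195178567}{89870280}$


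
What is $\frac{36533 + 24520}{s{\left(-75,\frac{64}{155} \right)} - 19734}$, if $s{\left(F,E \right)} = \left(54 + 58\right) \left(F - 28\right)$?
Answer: $- \frac{61053}{31270} \approx -1.9524$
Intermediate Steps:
$s{\left(F,E \right)} = -3136 + 112 F$ ($s{\left(F,E \right)} = 112 \left(-28 + F\right) = -3136 + 112 F$)
$\frac{36533 + 24520}{s{\left(-75,\frac{64}{155} \right)} - 19734} = \frac{36533 + 24520}{\left(-3136 + 112 \left(-75\right)\right) - 19734} = \frac{61053}{\left(-3136 - 8400\right) - 19734} = \frac{61053}{-11536 - 19734} = \frac{61053}{-31270} = 61053 \left(- \frac{1}{31270}\right) = - \frac{61053}{31270}$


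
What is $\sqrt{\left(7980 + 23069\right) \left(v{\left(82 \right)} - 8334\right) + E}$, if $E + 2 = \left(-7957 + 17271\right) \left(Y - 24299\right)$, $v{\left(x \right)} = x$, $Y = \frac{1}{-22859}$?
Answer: $\frac{i \sqrt{252142054867001642}}{22859} \approx 21967.0 i$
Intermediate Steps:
$Y = - \frac{1}{22859} \approx -4.3746 \cdot 10^{-5}$
$E = - \frac{5173469188106}{22859}$ ($E = -2 + \left(-7957 + 17271\right) \left(- \frac{1}{22859} - 24299\right) = -2 + 9314 \left(- \frac{555450842}{22859}\right) = -2 - \frac{5173469142388}{22859} = - \frac{5173469188106}{22859} \approx -2.2632 \cdot 10^{8}$)
$\sqrt{\left(7980 + 23069\right) \left(v{\left(82 \right)} - 8334\right) + E} = \sqrt{\left(7980 + 23069\right) \left(82 - 8334\right) - \frac{5173469188106}{22859}} = \sqrt{31049 \left(-8252\right) - \frac{5173469188106}{22859}} = \sqrt{-256216348 - \frac{5173469188106}{22859}} = \sqrt{- \frac{11030318687038}{22859}} = \frac{i \sqrt{252142054867001642}}{22859}$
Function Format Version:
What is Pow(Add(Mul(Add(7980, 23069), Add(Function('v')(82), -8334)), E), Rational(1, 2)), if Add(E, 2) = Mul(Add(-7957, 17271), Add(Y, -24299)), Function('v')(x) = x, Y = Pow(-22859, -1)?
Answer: Mul(Rational(1, 22859), I, Pow(252142054867001642, Rational(1, 2))) ≈ Mul(21967., I)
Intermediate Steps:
Y = Rational(-1, 22859) ≈ -4.3746e-5
E = Rational(-5173469188106, 22859) (E = Add(-2, Mul(Add(-7957, 17271), Add(Rational(-1, 22859), -24299))) = Add(-2, Mul(9314, Rational(-555450842, 22859))) = Add(-2, Rational(-5173469142388, 22859)) = Rational(-5173469188106, 22859) ≈ -2.2632e+8)
Pow(Add(Mul(Add(7980, 23069), Add(Function('v')(82), -8334)), E), Rational(1, 2)) = Pow(Add(Mul(Add(7980, 23069), Add(82, -8334)), Rational(-5173469188106, 22859)), Rational(1, 2)) = Pow(Add(Mul(31049, -8252), Rational(-5173469188106, 22859)), Rational(1, 2)) = Pow(Add(-256216348, Rational(-5173469188106, 22859)), Rational(1, 2)) = Pow(Rational(-11030318687038, 22859), Rational(1, 2)) = Mul(Rational(1, 22859), I, Pow(252142054867001642, Rational(1, 2)))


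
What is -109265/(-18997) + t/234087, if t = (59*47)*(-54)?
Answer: 48265111/9441509 ≈ 5.1120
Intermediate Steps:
t = -149742 (t = 2773*(-54) = -149742)
-109265/(-18997) + t/234087 = -109265/(-18997) - 149742/234087 = -109265*(-1/18997) - 149742*1/234087 = 109265/18997 - 49914/78029 = 48265111/9441509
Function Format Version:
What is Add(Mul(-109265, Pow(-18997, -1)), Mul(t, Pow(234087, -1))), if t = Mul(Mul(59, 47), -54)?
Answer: Rational(48265111, 9441509) ≈ 5.1120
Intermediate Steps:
t = -149742 (t = Mul(2773, -54) = -149742)
Add(Mul(-109265, Pow(-18997, -1)), Mul(t, Pow(234087, -1))) = Add(Mul(-109265, Pow(-18997, -1)), Mul(-149742, Pow(234087, -1))) = Add(Mul(-109265, Rational(-1, 18997)), Mul(-149742, Rational(1, 234087))) = Add(Rational(109265, 18997), Rational(-49914, 78029)) = Rational(48265111, 9441509)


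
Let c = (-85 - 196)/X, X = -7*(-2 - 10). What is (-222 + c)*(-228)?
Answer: 359651/7 ≈ 51379.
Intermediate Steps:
X = 84 (X = -7*(-12) = 84)
c = -281/84 (c = (-85 - 196)/84 = -281*1/84 = -281/84 ≈ -3.3452)
(-222 + c)*(-228) = (-222 - 281/84)*(-228) = -18929/84*(-228) = 359651/7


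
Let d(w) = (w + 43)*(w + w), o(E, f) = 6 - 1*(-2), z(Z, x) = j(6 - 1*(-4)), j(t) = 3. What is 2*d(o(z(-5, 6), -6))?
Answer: 1632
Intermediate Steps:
z(Z, x) = 3
o(E, f) = 8 (o(E, f) = 6 + 2 = 8)
d(w) = 2*w*(43 + w) (d(w) = (43 + w)*(2*w) = 2*w*(43 + w))
2*d(o(z(-5, 6), -6)) = 2*(2*8*(43 + 8)) = 2*(2*8*51) = 2*816 = 1632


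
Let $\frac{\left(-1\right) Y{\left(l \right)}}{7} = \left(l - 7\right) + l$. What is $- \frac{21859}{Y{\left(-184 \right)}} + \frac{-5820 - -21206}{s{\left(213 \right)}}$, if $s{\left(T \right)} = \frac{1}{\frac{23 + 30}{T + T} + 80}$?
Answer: $\frac{229760470886}{186375} \approx 1.2328 \cdot 10^{6}$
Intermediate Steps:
$s{\left(T \right)} = \frac{1}{80 + \frac{53}{2 T}}$ ($s{\left(T \right)} = \frac{1}{\frac{53}{2 T} + 80} = \frac{1}{80 + \frac{53}{2 T}}$)
$Y{\left(l \right)} = 49 - 14 l$ ($Y{\left(l \right)} = - 7 \left(\left(l - 7\right) + l\right) = - 7 \left(\left(-7 + l\right) + l\right) = - 7 \left(-7 + 2 l\right) = 49 - 14 l$)
$- \frac{21859}{Y{\left(-184 \right)}} + \frac{-5820 - -21206}{s{\left(213 \right)}} = - \frac{21859}{49 - -2576} + \frac{-5820 - -21206}{2 \cdot 213 \frac{1}{53 + 160 \cdot 213}} = - \frac{21859}{49 + 2576} + \frac{-5820 + 21206}{2 \cdot 213 \frac{1}{53 + 34080}} = - \frac{21859}{2625} + \frac{15386}{2 \cdot 213 \cdot \frac{1}{34133}} = \left(-21859\right) \frac{1}{2625} + \frac{15386}{2 \cdot 213 \cdot \frac{1}{34133}} = - \frac{21859}{2625} + \frac{15386}{\frac{426}{34133}} = - \frac{21859}{2625} + 15386 \cdot \frac{34133}{426} = - \frac{21859}{2625} + \frac{262585169}{213} = \frac{229760470886}{186375}$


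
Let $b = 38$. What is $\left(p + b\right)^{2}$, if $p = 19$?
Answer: $3249$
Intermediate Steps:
$\left(p + b\right)^{2} = \left(19 + 38\right)^{2} = 57^{2} = 3249$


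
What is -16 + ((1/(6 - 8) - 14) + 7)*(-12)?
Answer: 74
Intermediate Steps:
-16 + ((1/(6 - 8) - 14) + 7)*(-12) = -16 + ((1/(-2) - 14) + 7)*(-12) = -16 + ((-½ - 14) + 7)*(-12) = -16 + (-29/2 + 7)*(-12) = -16 - 15/2*(-12) = -16 + 90 = 74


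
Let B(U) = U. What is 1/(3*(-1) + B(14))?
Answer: 1/11 ≈ 0.090909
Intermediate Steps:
1/(3*(-1) + B(14)) = 1/(3*(-1) + 14) = 1/(-3 + 14) = 1/11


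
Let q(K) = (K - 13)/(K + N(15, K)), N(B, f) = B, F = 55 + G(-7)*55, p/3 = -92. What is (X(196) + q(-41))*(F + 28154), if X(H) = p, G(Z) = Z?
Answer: -99081264/13 ≈ -7.6216e+6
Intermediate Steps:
p = -276 (p = 3*(-92) = -276)
X(H) = -276
F = -330 (F = 55 - 7*55 = 55 - 385 = -330)
q(K) = (-13 + K)/(15 + K) (q(K) = (K - 13)/(K + 15) = (-13 + K)/(15 + K))
(X(196) + q(-41))*(F + 28154) = (-276 + (-13 - 41)/(15 - 41))*(-330 + 28154) = (-276 - 54/(-26))*27824 = (-276 - 1/26*(-54))*27824 = (-276 + 27/13)*27824 = -3561/13*27824 = -99081264/13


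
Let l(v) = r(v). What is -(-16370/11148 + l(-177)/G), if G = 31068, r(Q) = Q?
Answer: 14182121/9620724 ≈ 1.4741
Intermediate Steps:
l(v) = v
-(-16370/11148 + l(-177)/G) = -(-16370/11148 - 177/31068) = -(-16370*1/11148 - 177*1/31068) = -(-8185/5574 - 59/10356) = -1*(-14182121/9620724) = 14182121/9620724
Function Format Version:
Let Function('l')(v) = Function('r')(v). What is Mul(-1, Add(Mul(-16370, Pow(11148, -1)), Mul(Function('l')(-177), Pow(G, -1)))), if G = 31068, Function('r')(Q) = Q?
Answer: Rational(14182121, 9620724) ≈ 1.4741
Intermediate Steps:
Function('l')(v) = v
Mul(-1, Add(Mul(-16370, Pow(11148, -1)), Mul(Function('l')(-177), Pow(G, -1)))) = Mul(-1, Add(Mul(-16370, Pow(11148, -1)), Mul(-177, Pow(31068, -1)))) = Mul(-1, Add(Mul(-16370, Rational(1, 11148)), Mul(-177, Rational(1, 31068)))) = Mul(-1, Add(Rational(-8185, 5574), Rational(-59, 10356))) = Mul(-1, Rational(-14182121, 9620724)) = Rational(14182121, 9620724)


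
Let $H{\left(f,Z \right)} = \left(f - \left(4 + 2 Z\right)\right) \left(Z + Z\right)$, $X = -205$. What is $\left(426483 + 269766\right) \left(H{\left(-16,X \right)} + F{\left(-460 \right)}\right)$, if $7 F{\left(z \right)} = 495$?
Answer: $- \frac{778966862445}{7} \approx -1.1128 \cdot 10^{11}$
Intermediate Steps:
$H{\left(f,Z \right)} = 2 Z \left(-4 + f - 2 Z\right)$ ($H{\left(f,Z \right)} = \left(f - \left(4 + 2 Z\right)\right) 2 Z = \left(-4 + f - 2 Z\right) 2 Z = 2 Z \left(-4 + f - 2 Z\right)$)
$F{\left(z \right)} = \frac{495}{7}$ ($F{\left(z \right)} = \frac{1}{7} \cdot 495 = \frac{495}{7}$)
$\left(426483 + 269766\right) \left(H{\left(-16,X \right)} + F{\left(-460 \right)}\right) = \left(426483 + 269766\right) \left(2 \left(-205\right) \left(-4 - 16 - -410\right) + \frac{495}{7}\right) = 696249 \left(2 \left(-205\right) \left(-4 - 16 + 410\right) + \frac{495}{7}\right) = 696249 \left(2 \left(-205\right) 390 + \frac{495}{7}\right) = 696249 \left(-159900 + \frac{495}{7}\right) = 696249 \left(- \frac{1118805}{7}\right) = - \frac{778966862445}{7}$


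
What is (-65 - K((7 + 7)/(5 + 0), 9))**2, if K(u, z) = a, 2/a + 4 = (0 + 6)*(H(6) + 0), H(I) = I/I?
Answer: 4356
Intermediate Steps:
H(I) = 1
a = 1 (a = 2/(-4 + (0 + 6)*(1 + 0)) = 2/(-4 + 6*1) = 2/(-4 + 6) = 2/2 = 2*(1/2) = 1)
K(u, z) = 1
(-65 - K((7 + 7)/(5 + 0), 9))**2 = (-65 - 1*1)**2 = (-65 - 1)**2 = (-66)**2 = 4356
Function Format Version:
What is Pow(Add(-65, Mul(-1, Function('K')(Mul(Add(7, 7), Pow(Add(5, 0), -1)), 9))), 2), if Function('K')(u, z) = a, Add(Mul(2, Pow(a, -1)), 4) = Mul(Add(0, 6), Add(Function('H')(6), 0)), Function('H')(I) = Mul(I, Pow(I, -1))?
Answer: 4356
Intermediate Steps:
Function('H')(I) = 1
a = 1 (a = Mul(2, Pow(Add(-4, Mul(Add(0, 6), Add(1, 0))), -1)) = Mul(2, Pow(Add(-4, Mul(6, 1)), -1)) = Mul(2, Pow(Add(-4, 6), -1)) = Mul(2, Pow(2, -1)) = Mul(2, Rational(1, 2)) = 1)
Function('K')(u, z) = 1
Pow(Add(-65, Mul(-1, Function('K')(Mul(Add(7, 7), Pow(Add(5, 0), -1)), 9))), 2) = Pow(Add(-65, Mul(-1, 1)), 2) = Pow(Add(-65, -1), 2) = Pow(-66, 2) = 4356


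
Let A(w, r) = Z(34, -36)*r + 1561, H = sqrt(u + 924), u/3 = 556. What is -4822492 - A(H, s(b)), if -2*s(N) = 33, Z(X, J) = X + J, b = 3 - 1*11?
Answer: -4824086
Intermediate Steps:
u = 1668 (u = 3*556 = 1668)
b = -8 (b = 3 - 11 = -8)
Z(X, J) = J + X
H = 36*sqrt(2) (H = sqrt(1668 + 924) = sqrt(2592) = 36*sqrt(2) ≈ 50.912)
s(N) = -33/2 (s(N) = -1/2*33 = -33/2)
A(w, r) = 1561 - 2*r (A(w, r) = (-36 + 34)*r + 1561 = -2*r + 1561 = 1561 - 2*r)
-4822492 - A(H, s(b)) = -4822492 - (1561 - 2*(-33/2)) = -4822492 - (1561 + 33) = -4822492 - 1*1594 = -4822492 - 1594 = -4824086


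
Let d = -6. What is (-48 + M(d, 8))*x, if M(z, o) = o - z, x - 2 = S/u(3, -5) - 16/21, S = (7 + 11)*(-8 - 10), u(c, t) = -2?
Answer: -116552/21 ≈ -5550.1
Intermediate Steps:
S = -324 (S = 18*(-18) = -324)
x = 3428/21 (x = 2 + (-324/(-2) - 16/21) = 2 + (-324*(-½) - 16*1/21) = 2 + (162 - 16/21) = 2 + 3386/21 = 3428/21 ≈ 163.24)
(-48 + M(d, 8))*x = (-48 + (8 - 1*(-6)))*(3428/21) = (-48 + (8 + 6))*(3428/21) = (-48 + 14)*(3428/21) = -34*3428/21 = -116552/21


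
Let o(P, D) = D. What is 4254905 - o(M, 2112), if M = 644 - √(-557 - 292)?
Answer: 4252793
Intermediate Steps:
M = 644 - I*√849 (M = 644 - √(-849) = 644 - I*√849 ≈ 644.0 - 29.138*I)
4254905 - o(M, 2112) = 4254905 - 1*2112 = 4254905 - 2112 = 4252793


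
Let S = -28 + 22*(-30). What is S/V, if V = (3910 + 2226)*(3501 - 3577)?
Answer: 43/29146 ≈ 0.0014753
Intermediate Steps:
S = -688 (S = -28 - 660 = -688)
V = -466336 (V = 6136*(-76) = -466336)
S/V = -688/(-466336) = -688*(-1/466336) = 43/29146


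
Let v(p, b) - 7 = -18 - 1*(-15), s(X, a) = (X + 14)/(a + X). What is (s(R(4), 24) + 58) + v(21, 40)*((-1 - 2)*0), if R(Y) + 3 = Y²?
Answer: 2173/37 ≈ 58.730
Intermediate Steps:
R(Y) = -3 + Y²
s(X, a) = (14 + X)/(X + a)
v(p, b) = 4 (v(p, b) = 7 + (-18 - 1*(-15)) = 7 + (-18 + 15) = 7 - 3 = 4)
(s(R(4), 24) + 58) + v(21, 40)*((-1 - 2)*0) = ((14 + (-3 + 4²))/((-3 + 4²) + 24) + 58) + 4*((-1 - 2)*0) = ((14 + (-3 + 16))/((-3 + 16) + 24) + 58) + 4*(-3*0) = ((14 + 13)/(13 + 24) + 58) + 4*0 = (27/37 + 58) + 0 = 2173/37 + 0 = 2173/37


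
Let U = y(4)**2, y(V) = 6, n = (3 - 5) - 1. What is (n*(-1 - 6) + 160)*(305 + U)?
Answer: 61721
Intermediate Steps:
n = -3 (n = -2 - 1 = -3)
U = 36 (U = 6**2 = 36)
(n*(-1 - 6) + 160)*(305 + U) = (-3*(-1 - 6) + 160)*(305 + 36) = (-3*(-7) + 160)*341 = (21 + 160)*341 = 181*341 = 61721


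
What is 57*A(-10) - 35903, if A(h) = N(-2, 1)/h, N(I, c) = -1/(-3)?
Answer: -359049/10 ≈ -35905.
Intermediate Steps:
N(I, c) = ⅓ (N(I, c) = -1*(-⅓) = ⅓)
A(h) = 1/(3*h)
57*A(-10) - 35903 = 57*((⅓)/(-10)) - 35903 = 57*((⅓)*(-⅒)) - 35903 = 57*(-1/30) - 35903 = -19/10 - 35903 = -359049/10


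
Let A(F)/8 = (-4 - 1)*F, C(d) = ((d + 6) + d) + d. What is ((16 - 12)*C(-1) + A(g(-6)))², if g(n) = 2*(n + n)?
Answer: 944784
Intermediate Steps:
C(d) = 6 + 3*d (C(d) = ((6 + d) + d) + d = (6 + 2*d) + d = 6 + 3*d)
g(n) = 4*n (g(n) = 2*(2*n) = 4*n)
A(F) = -40*F (A(F) = 8*((-4 - 1)*F) = 8*(-5*F) = -40*F)
((16 - 12)*C(-1) + A(g(-6)))² = ((16 - 12)*(6 + 3*(-1)) - 160*(-6))² = (4*(6 - 3) - 40*(-24))² = (4*3 + 960)² = (12 + 960)² = 972² = 944784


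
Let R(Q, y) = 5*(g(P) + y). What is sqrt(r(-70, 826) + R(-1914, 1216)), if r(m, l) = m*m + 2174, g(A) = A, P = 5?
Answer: sqrt(13179) ≈ 114.80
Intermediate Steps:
R(Q, y) = 25 + 5*y (R(Q, y) = 5*(5 + y) = 25 + 5*y)
r(m, l) = 2174 + m**2 (r(m, l) = m**2 + 2174 = 2174 + m**2)
sqrt(r(-70, 826) + R(-1914, 1216)) = sqrt((2174 + (-70)**2) + (25 + 5*1216)) = sqrt((2174 + 4900) + (25 + 6080)) = sqrt(7074 + 6105) = sqrt(13179)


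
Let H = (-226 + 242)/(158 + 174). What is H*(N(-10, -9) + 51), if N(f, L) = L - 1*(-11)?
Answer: 212/83 ≈ 2.5542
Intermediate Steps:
N(f, L) = 11 + L (N(f, L) = L + 11 = 11 + L)
H = 4/83 (H = 16/332 = 16*(1/332) = 4/83 ≈ 0.048193)
H*(N(-10, -9) + 51) = 4*((11 - 9) + 51)/83 = 4*(2 + 51)/83 = (4/83)*53 = 212/83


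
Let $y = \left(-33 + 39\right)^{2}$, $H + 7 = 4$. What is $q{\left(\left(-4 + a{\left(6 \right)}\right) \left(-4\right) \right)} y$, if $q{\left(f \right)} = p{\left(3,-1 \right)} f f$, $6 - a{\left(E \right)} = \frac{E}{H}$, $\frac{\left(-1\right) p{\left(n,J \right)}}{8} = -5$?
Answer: $368640$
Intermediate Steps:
$H = -3$ ($H = -7 + 4 = -3$)
$p{\left(n,J \right)} = 40$ ($p{\left(n,J \right)} = \left(-8\right) \left(-5\right) = 40$)
$a{\left(E \right)} = 6 + \frac{E}{3}$ ($a{\left(E \right)} = 6 - \frac{E}{-3} = 6 - E \left(- \frac{1}{3}\right) = 6 - - \frac{E}{3} = 6 + \frac{E}{3}$)
$y = 36$ ($y = 6^{2} = 36$)
$q{\left(f \right)} = 40 f^{2}$ ($q{\left(f \right)} = 40 f f = 40 f^{2}$)
$q{\left(\left(-4 + a{\left(6 \right)}\right) \left(-4\right) \right)} y = 40 \left(\left(-4 + \left(6 + \frac{1}{3} \cdot 6\right)\right) \left(-4\right)\right)^{2} \cdot 36 = 40 \left(\left(-4 + \left(6 + 2\right)\right) \left(-4\right)\right)^{2} \cdot 36 = 40 \left(\left(-4 + 8\right) \left(-4\right)\right)^{2} \cdot 36 = 40 \left(4 \left(-4\right)\right)^{2} \cdot 36 = 40 \left(-16\right)^{2} \cdot 36 = 40 \cdot 256 \cdot 36 = 10240 \cdot 36 = 368640$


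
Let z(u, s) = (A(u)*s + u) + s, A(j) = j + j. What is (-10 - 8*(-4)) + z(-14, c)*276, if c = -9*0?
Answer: -3842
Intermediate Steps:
c = 0
A(j) = 2*j
z(u, s) = s + u + 2*s*u (z(u, s) = ((2*u)*s + u) + s = (2*s*u + u) + s = (u + 2*s*u) + s = s + u + 2*s*u)
(-10 - 8*(-4)) + z(-14, c)*276 = (-10 - 8*(-4)) + (0 - 14 + 2*0*(-14))*276 = (-10 + 32) + (0 - 14 + 0)*276 = 22 - 14*276 = 22 - 3864 = -3842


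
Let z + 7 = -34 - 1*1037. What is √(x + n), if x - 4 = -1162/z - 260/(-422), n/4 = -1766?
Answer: I*√1863145797359/16247 ≈ 84.014*I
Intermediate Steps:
z = -1078 (z = -7 + (-34 - 1*1037) = -7 + (-34 - 1037) = -7 - 1071 = -1078)
n = -7064 (n = 4*(-1766) = -7064)
x = 92511/16247 (x = 4 + (-1162/(-1078) - 260/(-422)) = 4 + (-1162*(-1/1078) - 260*(-1/422)) = 4 + (83/77 + 130/211) = 4 + 27523/16247 = 92511/16247 ≈ 5.6940)
√(x + n) = √(92511/16247 - 7064) = √(-114676297/16247) = I*√1863145797359/16247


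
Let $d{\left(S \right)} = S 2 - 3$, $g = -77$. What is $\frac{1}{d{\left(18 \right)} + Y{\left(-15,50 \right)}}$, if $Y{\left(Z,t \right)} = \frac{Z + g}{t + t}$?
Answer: $\frac{25}{802} \approx 0.031172$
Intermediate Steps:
$d{\left(S \right)} = -3 + 2 S$ ($d{\left(S \right)} = 2 S - 3 = -3 + 2 S$)
$Y{\left(Z,t \right)} = \frac{-77 + Z}{2 t}$ ($Y{\left(Z,t \right)} = \frac{Z - 77}{t + t} = \frac{-77 + Z}{2 t}$)
$\frac{1}{d{\left(18 \right)} + Y{\left(-15,50 \right)}} = \frac{1}{\left(-3 + 2 \cdot 18\right) + \frac{-77 - 15}{2 \cdot 50}} = \frac{1}{\left(-3 + 36\right) + \frac{1}{2} \cdot \frac{1}{50} \left(-92\right)} = \frac{1}{33 - \frac{23}{25}} = \frac{1}{\frac{802}{25}} = \frac{25}{802}$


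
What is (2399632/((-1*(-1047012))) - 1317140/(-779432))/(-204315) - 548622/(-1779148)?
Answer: 714604825579158411101/2317566744178162633485 ≈ 0.30834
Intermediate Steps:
(2399632/((-1*(-1047012))) - 1317140/(-779432))/(-204315) - 548622/(-1779148) = (2399632/1047012 - 1317140*(-1/779432))*(-1/204315) - 548622*(-1/1779148) = (2399632*(1/1047012) + 329285/194858)*(-1/204315) + 274311/889574 = (599908/261753 + 329285/194858)*(-1/204315) + 274311/889574 = (203088209669/51004666074)*(-1/204315) + 274311/889574 = -203088209669/10421018348909310 + 274311/889574 = 714604825579158411101/2317566744178162633485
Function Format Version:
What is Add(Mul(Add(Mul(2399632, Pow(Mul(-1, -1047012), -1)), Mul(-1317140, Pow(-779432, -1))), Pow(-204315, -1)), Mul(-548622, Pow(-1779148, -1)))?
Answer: Rational(714604825579158411101, 2317566744178162633485) ≈ 0.30834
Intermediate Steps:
Add(Mul(Add(Mul(2399632, Pow(Mul(-1, -1047012), -1)), Mul(-1317140, Pow(-779432, -1))), Pow(-204315, -1)), Mul(-548622, Pow(-1779148, -1))) = Add(Mul(Add(Mul(2399632, Pow(1047012, -1)), Mul(-1317140, Rational(-1, 779432))), Rational(-1, 204315)), Mul(-548622, Rational(-1, 1779148))) = Add(Mul(Add(Mul(2399632, Rational(1, 1047012)), Rational(329285, 194858)), Rational(-1, 204315)), Rational(274311, 889574)) = Add(Mul(Add(Rational(599908, 261753), Rational(329285, 194858)), Rational(-1, 204315)), Rational(274311, 889574)) = Add(Mul(Rational(203088209669, 51004666074), Rational(-1, 204315)), Rational(274311, 889574)) = Add(Rational(-203088209669, 10421018348909310), Rational(274311, 889574)) = Rational(714604825579158411101, 2317566744178162633485)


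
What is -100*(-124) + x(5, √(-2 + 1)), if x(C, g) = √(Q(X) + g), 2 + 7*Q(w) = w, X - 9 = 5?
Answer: 12400 + √(84 + 49*I)/7 ≈ 12401.0 + 0.36766*I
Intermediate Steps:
X = 14 (X = 9 + 5 = 14)
Q(w) = -2/7 + w/7
x(C, g) = √(12/7 + g) (x(C, g) = √((-2/7 + (⅐)*14) + g) = √((-2/7 + 2) + g) = √(12/7 + g))
-100*(-124) + x(5, √(-2 + 1)) = -100*(-124) + √(84 + 49*√(-2 + 1))/7 = 12400 + √(84 + 49*√(-1))/7 = 12400 + √(84 + 49*I)/7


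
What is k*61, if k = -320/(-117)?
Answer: 19520/117 ≈ 166.84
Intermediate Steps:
k = 320/117 (k = -320*(-1/117) = 320/117 ≈ 2.7350)
k*61 = (320/117)*61 = 19520/117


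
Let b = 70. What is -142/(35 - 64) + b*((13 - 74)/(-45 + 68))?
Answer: -120564/667 ≈ -180.76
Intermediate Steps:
-142/(35 - 64) + b*((13 - 74)/(-45 + 68)) = -142/(35 - 64) + 70*((13 - 74)/(-45 + 68)) = -142/(-29) + 70*(-61/23) = -142*(-1/29) + 70*(-61*1/23) = 142/29 + 70*(-61/23) = 142/29 - 4270/23 = -120564/667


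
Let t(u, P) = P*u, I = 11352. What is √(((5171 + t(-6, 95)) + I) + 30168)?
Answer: √46121 ≈ 214.76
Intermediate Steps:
√(((5171 + t(-6, 95)) + I) + 30168) = √(((5171 + 95*(-6)) + 11352) + 30168) = √(((5171 - 570) + 11352) + 30168) = √((4601 + 11352) + 30168) = √(15953 + 30168) = √46121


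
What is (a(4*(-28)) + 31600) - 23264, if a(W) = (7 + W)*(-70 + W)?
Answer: 27446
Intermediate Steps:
a(W) = (-70 + W)*(7 + W)
(a(4*(-28)) + 31600) - 23264 = ((-490 + (4*(-28))**2 - 252*(-28)) + 31600) - 23264 = ((-490 + (-112)**2 - 63*(-112)) + 31600) - 23264 = ((-490 + 12544 + 7056) + 31600) - 23264 = (19110 + 31600) - 23264 = 50710 - 23264 = 27446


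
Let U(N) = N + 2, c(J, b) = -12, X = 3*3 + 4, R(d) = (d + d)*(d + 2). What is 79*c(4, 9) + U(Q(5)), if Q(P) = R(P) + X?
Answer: -863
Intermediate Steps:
R(d) = 2*d*(2 + d) (R(d) = (2*d)*(2 + d) = 2*d*(2 + d))
X = 13 (X = 9 + 4 = 13)
Q(P) = 13 + 2*P*(2 + P) (Q(P) = 2*P*(2 + P) + 13 = 13 + 2*P*(2 + P))
U(N) = 2 + N
79*c(4, 9) + U(Q(5)) = 79*(-12) + (2 + (13 + 2*5*(2 + 5))) = -948 + (2 + (13 + 2*5*7)) = -948 + (2 + (13 + 70)) = -948 + (2 + 83) = -948 + 85 = -863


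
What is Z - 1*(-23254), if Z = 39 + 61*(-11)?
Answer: 22622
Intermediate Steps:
Z = -632 (Z = 39 - 671 = -632)
Z - 1*(-23254) = -632 - 1*(-23254) = -632 + 23254 = 22622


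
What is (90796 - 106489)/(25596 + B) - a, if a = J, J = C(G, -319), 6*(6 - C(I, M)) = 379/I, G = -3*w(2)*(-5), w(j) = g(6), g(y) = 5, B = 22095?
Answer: -13083629/2384550 ≈ -5.4868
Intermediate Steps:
w(j) = 5
G = 75 (G = -3*5*(-5) = -15*(-5) = 75)
C(I, M) = 6 - 379/(6*I)
J = 2321/450 (J = 6 - 379/6/75 = 6 - 379/6*1/75 = 6 - 379/450 = 2321/450 ≈ 5.1578)
a = 2321/450 ≈ 5.1578
(90796 - 106489)/(25596 + B) - a = (90796 - 106489)/(25596 + 22095) - 1*2321/450 = -15693/47691 - 2321/450 = -15693*1/47691 - 2321/450 = -5231/15897 - 2321/450 = -13083629/2384550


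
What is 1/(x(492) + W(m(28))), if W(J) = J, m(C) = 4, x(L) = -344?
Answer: -1/340 ≈ -0.0029412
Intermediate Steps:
1/(x(492) + W(m(28))) = 1/(-344 + 4) = 1/(-340) = -1/340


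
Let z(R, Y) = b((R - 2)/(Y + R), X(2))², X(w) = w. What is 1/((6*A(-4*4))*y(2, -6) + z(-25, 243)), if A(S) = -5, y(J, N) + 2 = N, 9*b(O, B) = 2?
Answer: 81/19444 ≈ 0.0041658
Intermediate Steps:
b(O, B) = 2/9 (b(O, B) = (⅑)*2 = 2/9)
y(J, N) = -2 + N
z(R, Y) = 4/81 (z(R, Y) = (2/9)² = 4/81)
1/((6*A(-4*4))*y(2, -6) + z(-25, 243)) = 1/((6*(-5))*(-2 - 6) + 4/81) = 1/(-30*(-8) + 4/81) = 1/(240 + 4/81) = 1/(19444/81) = 81/19444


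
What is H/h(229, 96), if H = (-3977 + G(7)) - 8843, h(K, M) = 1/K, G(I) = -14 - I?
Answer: -2940589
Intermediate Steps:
H = -12841 (H = (-3977 + (-14 - 1*7)) - 8843 = (-3977 + (-14 - 7)) - 8843 = (-3977 - 21) - 8843 = -3998 - 8843 = -12841)
H/h(229, 96) = -12841/(1/229) = -12841/1/229 = -12841*229 = -2940589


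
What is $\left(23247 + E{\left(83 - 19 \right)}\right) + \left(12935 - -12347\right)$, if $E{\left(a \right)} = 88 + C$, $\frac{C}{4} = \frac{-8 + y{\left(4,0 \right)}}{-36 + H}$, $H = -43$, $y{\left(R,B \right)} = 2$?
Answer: $\frac{3840767}{79} \approx 48617.0$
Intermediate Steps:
$C = \frac{24}{79}$ ($C = 4 \frac{-8 + 2}{-36 - 43} = 4 \left(- \frac{6}{-79}\right) = 4 \left(\left(-6\right) \left(- \frac{1}{79}\right)\right) = 4 \cdot \frac{6}{79} = \frac{24}{79} \approx 0.3038$)
$E{\left(a \right)} = \frac{6976}{79}$ ($E{\left(a \right)} = 88 + \frac{24}{79} = \frac{6976}{79}$)
$\left(23247 + E{\left(83 - 19 \right)}\right) + \left(12935 - -12347\right) = \left(23247 + \frac{6976}{79}\right) + \left(12935 - -12347\right) = \frac{1843489}{79} + \left(12935 + 12347\right) = \frac{1843489}{79} + 25282 = \frac{3840767}{79}$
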